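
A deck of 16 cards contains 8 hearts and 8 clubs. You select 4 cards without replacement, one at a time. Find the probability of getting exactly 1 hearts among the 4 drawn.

16/65

One ordering (a heart drawn first) has probability 8/16 × 8/15 × 7/14 × 6/13 = 2688/43680 = 4/65.
There are C(4,1) = 4 such orderings, each equally likely, so P = 4 × 4/65 = 16/65.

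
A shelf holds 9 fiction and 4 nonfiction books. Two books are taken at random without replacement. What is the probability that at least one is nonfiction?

P(no nonfiction) = 9/13 × 8/12 = 72/156 = 6/13.
P(at least one) = 1 − 6/13 = 7/13.

7/13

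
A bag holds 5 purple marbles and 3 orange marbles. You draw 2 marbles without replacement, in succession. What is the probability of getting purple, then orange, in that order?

Each draw changes the counts, so multiply the conditional probabilities along the sequence:
P = 5/8 × 3/7 = 15/56.

15/56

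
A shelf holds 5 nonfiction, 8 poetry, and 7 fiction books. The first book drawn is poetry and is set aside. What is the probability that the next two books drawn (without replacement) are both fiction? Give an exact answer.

7/57

With the first book removed, 7 fiction remain out of 19.
P = 7/19 × 6/18 = 42/342 = 7/57.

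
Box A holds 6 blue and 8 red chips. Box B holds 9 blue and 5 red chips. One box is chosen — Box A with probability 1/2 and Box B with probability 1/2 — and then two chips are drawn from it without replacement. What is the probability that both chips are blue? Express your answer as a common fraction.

From Box A: P(both blue) = (6/14)(5/13) = 15/91.
From Box B: P(both blue) = (9/14)(8/13) = 36/91.
Total probability = (1/2)(15/91) + (1/2)(36/91) = 51/182.

51/182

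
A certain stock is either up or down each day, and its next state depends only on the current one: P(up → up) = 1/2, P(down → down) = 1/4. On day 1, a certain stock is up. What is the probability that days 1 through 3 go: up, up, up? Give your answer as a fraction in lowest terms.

1/4

Day 1 is given. For each transition, use the conditional probability from the current state:
P(up | up) = 1/2; P(up | up) = 1/2.
P = 1/2 × 1/2 = 1/4.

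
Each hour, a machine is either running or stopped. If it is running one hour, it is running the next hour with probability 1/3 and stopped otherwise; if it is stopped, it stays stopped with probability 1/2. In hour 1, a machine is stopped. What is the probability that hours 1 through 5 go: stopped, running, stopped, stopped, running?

Hour 1 is given. For each transition, use the conditional probability from the current state:
P(running | stopped) = 1/2; P(stopped | running) = 2/3; P(stopped | stopped) = 1/2; P(running | stopped) = 1/2.
P = 1/2 × 2/3 × 1/2 × 1/2 = 2/24 = 1/12.

1/12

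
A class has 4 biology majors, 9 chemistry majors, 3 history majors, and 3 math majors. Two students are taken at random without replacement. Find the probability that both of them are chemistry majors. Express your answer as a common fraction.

4/19

P(all chemistry majors) = 9/19 × 8/18 = 72/342 = 4/19.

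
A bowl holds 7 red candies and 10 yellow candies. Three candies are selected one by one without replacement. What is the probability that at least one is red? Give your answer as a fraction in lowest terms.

P(no red) = 10/17 × 9/16 × 8/15 = 720/4080 = 3/17.
P(at least one) = 1 − 3/17 = 14/17.

14/17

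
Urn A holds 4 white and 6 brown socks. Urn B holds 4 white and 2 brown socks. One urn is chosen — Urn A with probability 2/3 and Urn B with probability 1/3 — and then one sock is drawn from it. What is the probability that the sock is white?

From Urn A: P(white) = 4/10.
From Urn B: P(white) = 4/6.
Total probability = (2/3)(4/10) + (1/3)(4/6) = 22/45.

22/45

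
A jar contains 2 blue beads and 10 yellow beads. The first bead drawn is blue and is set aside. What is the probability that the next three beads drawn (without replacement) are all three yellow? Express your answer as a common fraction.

After the first draw, 10 of the remaining 11 beads are yellow.
P = 10/11 × 9/10 × 8/9 = 720/990 = 8/11.

8/11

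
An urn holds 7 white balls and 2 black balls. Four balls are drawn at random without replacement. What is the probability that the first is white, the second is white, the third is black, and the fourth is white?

5/36

Each draw changes the counts, so multiply the conditional probabilities along the sequence:
P = 7/9 × 6/8 × 2/7 × 5/6 = 420/3024 = 5/36.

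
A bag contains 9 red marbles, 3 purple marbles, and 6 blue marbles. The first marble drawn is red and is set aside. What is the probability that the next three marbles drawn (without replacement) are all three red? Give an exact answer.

7/85

After the first draw, 8 of the remaining 17 marbles are red.
P = 8/17 × 7/16 × 6/15 = 336/4080 = 7/85.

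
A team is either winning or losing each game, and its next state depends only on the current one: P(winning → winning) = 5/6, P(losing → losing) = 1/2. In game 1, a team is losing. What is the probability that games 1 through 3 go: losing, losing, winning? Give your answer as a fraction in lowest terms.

1/4

Game 1 is given. For each transition, use the conditional probability from the current state:
P(losing | losing) = 1/2; P(winning | losing) = 1/2.
P = 1/2 × 1/2 = 1/4.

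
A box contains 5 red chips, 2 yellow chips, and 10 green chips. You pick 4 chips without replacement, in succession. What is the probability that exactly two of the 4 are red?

One ordering (red drawn first) has probability 5/17 × 4/16 × 12/15 × 11/14 = 2640/57120 = 11/238.
There are C(4,2) = 6 such orderings, each equally likely, so P = 6 × 11/238 = 33/119.

33/119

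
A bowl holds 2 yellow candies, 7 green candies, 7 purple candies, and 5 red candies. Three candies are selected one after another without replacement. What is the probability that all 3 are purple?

P = 7/21 × 6/20 × 5/19 = 210/7980 = 1/38.

1/38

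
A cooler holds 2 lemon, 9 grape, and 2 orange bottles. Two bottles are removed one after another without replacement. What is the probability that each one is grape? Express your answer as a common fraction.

P(every draw is grape) = 9/13 × 8/12 = 72/156 = 6/13.

6/13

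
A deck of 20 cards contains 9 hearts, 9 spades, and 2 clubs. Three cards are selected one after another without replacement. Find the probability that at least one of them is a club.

27/95

P(no clubs) = 18/20 × 17/19 × 16/18 = 4896/6840 = 68/95.
P(at least one) = 1 − 68/95 = 27/95.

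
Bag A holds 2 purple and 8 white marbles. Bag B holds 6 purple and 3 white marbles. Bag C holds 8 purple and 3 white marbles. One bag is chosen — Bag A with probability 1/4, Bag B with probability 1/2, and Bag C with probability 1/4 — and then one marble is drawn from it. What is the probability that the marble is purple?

373/660

From Bag A: P(purple) = 2/10.
From Bag B: P(purple) = 6/9.
From Bag C: P(purple) = 8/11.
Total probability = (1/4)(2/10) + (1/2)(6/9) + (1/4)(8/11) = 373/660.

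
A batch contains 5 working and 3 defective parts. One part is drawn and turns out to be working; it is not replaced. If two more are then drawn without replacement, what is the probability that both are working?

With the first part removed, 4 working remain out of 7.
P = 4/7 × 3/6 = 12/42 = 2/7.

2/7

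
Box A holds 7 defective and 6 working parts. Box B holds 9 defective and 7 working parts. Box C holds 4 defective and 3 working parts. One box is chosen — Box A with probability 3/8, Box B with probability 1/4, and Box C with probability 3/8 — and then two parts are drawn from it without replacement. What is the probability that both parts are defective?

2061/7280

From Box A: P(both defective) = (7/13)(6/12) = 7/26.
From Box B: P(both defective) = (9/16)(8/15) = 3/10.
From Box C: P(both defective) = (4/7)(3/6) = 2/7.
Total probability = (3/8)(7/26) + (1/4)(3/10) + (3/8)(2/7) = 2061/7280.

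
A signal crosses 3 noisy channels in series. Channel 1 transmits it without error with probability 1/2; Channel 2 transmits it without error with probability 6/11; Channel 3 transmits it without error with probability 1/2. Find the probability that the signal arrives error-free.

3/22

Each stage is reached only if all earlier stages succeed, so
P = 1/2 × 6/11 × 1/2 = 6/44 = 3/22.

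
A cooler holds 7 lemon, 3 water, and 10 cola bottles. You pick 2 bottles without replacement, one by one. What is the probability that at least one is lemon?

P(no lemon) = 13/20 × 12/19 = 156/380 = 39/95.
P(at least one) = 1 − 39/95 = 56/95.

56/95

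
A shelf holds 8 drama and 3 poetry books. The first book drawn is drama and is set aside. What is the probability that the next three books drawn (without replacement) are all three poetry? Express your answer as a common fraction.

1/120

After the first draw, 3 of the remaining 10 books are poetry.
P = 3/10 × 2/9 × 1/8 = 6/720 = 1/120.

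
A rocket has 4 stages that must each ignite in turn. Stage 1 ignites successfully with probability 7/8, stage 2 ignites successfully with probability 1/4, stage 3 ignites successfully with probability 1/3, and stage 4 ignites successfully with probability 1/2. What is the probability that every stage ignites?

Multiplying along the chain,
P = 7/8 × 1/4 × 1/3 × 1/2 = 7/192.

7/192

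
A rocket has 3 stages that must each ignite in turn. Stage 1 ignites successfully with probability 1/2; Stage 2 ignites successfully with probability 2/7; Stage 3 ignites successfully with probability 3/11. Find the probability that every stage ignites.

3/77

Multiplying along the chain,
P = 1/2 × 2/7 × 3/11 = 6/154 = 3/77.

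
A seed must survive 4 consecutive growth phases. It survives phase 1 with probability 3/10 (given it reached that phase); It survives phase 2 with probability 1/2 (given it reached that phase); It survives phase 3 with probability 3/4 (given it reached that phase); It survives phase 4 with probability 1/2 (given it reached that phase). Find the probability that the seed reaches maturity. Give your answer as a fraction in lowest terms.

9/160

Multiplying along the chain,
P = 3/10 × 1/2 × 3/4 × 1/2 = 9/160.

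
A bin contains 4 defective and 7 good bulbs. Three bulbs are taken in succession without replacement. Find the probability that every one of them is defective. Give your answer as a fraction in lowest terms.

P(all defective) = 4/11 × 3/10 × 2/9 = 24/990 = 4/165.

4/165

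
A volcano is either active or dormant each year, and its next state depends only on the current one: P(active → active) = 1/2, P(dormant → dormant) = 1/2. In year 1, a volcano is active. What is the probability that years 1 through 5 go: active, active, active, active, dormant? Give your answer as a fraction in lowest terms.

Year 1 is given. For each transition, use the conditional probability from the current state:
P(active | active) = 1/2; P(active | active) = 1/2; P(active | active) = 1/2; P(dormant | active) = 1/2.
P = 1/2 × 1/2 × 1/2 × 1/2 = 1/16.

1/16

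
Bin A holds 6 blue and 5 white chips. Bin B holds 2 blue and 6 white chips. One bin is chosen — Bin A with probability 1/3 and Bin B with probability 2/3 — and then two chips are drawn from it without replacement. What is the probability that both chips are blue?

From Bin A: P(both blue) = (6/11)(5/10) = 3/11.
From Bin B: P(both blue) = (2/8)(1/7) = 1/28.
Total probability = (1/3)(3/11) + (2/3)(1/28) = 53/462.

53/462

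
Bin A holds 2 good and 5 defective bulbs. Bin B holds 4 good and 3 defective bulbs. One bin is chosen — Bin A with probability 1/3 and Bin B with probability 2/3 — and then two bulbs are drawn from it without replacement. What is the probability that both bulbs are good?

13/63

From Bin A: P(both good) = (2/7)(1/6) = 1/21.
From Bin B: P(both good) = (4/7)(3/6) = 2/7.
Total probability = (1/3)(1/21) + (2/3)(2/7) = 13/63.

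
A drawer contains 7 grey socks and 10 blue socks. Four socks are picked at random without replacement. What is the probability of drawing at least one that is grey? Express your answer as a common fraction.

P(no grey) = 10/17 × 9/16 × 8/15 × 7/14 = 5040/57120 = 3/34.
P(at least one) = 1 − 3/34 = 31/34.

31/34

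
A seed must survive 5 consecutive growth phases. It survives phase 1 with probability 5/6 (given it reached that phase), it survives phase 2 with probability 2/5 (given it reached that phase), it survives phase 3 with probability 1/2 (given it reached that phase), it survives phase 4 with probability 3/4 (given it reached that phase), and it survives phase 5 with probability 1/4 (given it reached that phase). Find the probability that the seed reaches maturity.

1/32

Multiplying along the chain,
P = 5/6 × 2/5 × 1/2 × 3/4 × 1/4 = 30/960 = 1/32.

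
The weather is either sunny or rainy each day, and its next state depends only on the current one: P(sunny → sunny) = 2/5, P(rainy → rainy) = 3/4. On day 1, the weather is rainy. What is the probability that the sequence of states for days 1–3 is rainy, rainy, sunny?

Day 1 is given. For each transition, use the conditional probability from the current state:
P(rainy | rainy) = 3/4; P(sunny | rainy) = 1/4.
P = 3/4 × 1/4 = 3/16.

3/16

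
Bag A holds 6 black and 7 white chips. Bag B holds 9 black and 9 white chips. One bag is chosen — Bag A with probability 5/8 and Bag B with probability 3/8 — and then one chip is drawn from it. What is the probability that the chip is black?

99/208

From Bag A: P(black) = 6/13.
From Bag B: P(black) = 9/18.
Total probability = (5/8)(6/13) + (3/8)(9/18) = 99/208.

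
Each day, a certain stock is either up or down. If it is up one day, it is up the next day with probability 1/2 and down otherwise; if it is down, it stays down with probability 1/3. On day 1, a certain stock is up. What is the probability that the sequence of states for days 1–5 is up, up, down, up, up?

1/12

Day 1 is given. For each transition, use the conditional probability from the current state:
P(up | up) = 1/2; P(down | up) = 1/2; P(up | down) = 2/3; P(up | up) = 1/2.
P = 1/2 × 1/2 × 2/3 × 1/2 = 2/24 = 1/12.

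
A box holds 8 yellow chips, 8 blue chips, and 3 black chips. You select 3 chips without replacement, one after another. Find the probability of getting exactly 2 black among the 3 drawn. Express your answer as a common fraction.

16/323

One ordering (black drawn first) has probability 3/19 × 2/18 × 16/17 = 96/5814 = 16/969.
There are C(3,2) = 3 such orderings, each equally likely, so P = 3 × 16/969 = 16/323.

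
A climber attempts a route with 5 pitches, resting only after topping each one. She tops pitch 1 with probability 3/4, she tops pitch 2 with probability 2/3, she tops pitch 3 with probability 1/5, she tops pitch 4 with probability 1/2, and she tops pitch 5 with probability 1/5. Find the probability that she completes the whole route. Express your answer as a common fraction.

The events are sequential, so multiply the conditional probabilities:
P = 3/4 × 2/3 × 1/5 × 1/2 × 1/5 = 6/600 = 1/100.

1/100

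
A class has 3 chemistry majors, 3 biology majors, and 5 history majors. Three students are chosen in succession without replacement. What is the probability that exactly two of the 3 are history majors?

One ordering (history majors drawn first) has probability 5/11 × 4/10 × 6/9 = 120/990 = 4/33.
There are C(3,2) = 3 such orderings, each equally likely, so P = 3 × 4/33 = 4/11.

4/11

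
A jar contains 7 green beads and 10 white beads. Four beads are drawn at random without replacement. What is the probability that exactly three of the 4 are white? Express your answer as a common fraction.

One ordering (white drawn first) has probability 10/17 × 9/16 × 8/15 × 7/14 = 5040/57120 = 3/34.
There are C(4,3) = 4 such orderings, each equally likely, so P = 4 × 3/34 = 6/17.

6/17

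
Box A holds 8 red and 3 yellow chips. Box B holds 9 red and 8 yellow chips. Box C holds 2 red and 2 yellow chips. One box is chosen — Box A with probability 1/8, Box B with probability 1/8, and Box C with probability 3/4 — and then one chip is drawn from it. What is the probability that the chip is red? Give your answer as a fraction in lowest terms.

199/374

From Box A: P(red) = 8/11.
From Box B: P(red) = 9/17.
From Box C: P(red) = 2/4.
Total probability = (1/8)(8/11) + (1/8)(9/17) + (3/4)(2/4) = 199/374.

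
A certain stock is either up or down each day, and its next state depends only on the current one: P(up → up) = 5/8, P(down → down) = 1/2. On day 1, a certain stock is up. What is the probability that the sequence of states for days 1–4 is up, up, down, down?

15/128

Day 1 is given. For each transition, use the conditional probability from the current state:
P(up | up) = 5/8; P(down | up) = 3/8; P(down | down) = 1/2.
P = 5/8 × 3/8 × 1/2 = 15/128.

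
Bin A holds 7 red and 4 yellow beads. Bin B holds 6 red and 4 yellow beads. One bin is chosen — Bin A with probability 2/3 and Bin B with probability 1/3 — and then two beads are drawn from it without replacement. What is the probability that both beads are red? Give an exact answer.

181/495

From Bin A: P(both red) = (7/11)(6/10) = 21/55.
From Bin B: P(both red) = (6/10)(5/9) = 1/3.
Total probability = (2/3)(21/55) + (1/3)(1/3) = 181/495.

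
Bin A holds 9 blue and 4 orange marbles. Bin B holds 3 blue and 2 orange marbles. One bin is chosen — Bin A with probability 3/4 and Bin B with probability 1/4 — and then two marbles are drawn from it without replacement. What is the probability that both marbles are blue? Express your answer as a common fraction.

From Bin A: P(both blue) = (9/13)(8/12) = 6/13.
From Bin B: P(both blue) = (3/5)(2/4) = 3/10.
Total probability = (3/4)(6/13) + (1/4)(3/10) = 219/520.

219/520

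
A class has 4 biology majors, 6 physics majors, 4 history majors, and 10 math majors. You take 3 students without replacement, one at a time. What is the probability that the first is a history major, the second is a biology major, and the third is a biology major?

Multiply the probability of each draw given the previous ones:
P = 4/24 × 4/23 × 3/22 = 48/12144 = 1/253.

1/253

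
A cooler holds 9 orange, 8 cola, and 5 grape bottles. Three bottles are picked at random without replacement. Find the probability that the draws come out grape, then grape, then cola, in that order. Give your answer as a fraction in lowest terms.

Chain rule:
P = 5/22 × 4/21 × 8/20 = 160/9240 = 4/231.

4/231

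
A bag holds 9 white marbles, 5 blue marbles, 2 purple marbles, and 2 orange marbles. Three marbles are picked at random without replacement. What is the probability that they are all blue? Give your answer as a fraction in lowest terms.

5/408

P(all blue) = 5/18 × 4/17 × 3/16 = 60/4896 = 5/408.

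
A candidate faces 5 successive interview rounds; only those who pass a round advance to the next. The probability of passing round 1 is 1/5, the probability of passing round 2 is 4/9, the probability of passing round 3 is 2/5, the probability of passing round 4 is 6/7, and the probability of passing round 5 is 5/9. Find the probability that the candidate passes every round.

Multiplying along the chain,
P = 1/5 × 4/9 × 2/5 × 6/7 × 5/9 = 240/14175 = 16/945.

16/945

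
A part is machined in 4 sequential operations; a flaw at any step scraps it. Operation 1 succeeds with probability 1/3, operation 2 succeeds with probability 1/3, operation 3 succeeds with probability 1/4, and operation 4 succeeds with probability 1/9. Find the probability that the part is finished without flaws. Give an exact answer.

1/324

The events are sequential, so multiply the conditional probabilities:
P = 1/3 × 1/3 × 1/4 × 1/9 = 1/324.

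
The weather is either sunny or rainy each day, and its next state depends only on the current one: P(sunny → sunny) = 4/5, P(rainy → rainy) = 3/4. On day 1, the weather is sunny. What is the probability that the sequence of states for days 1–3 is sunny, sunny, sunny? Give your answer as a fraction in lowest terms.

Day 1 is given. For each transition, use the conditional probability from the current state:
P(sunny | sunny) = 4/5; P(sunny | sunny) = 4/5.
P = 4/5 × 4/5 = 16/25.

16/25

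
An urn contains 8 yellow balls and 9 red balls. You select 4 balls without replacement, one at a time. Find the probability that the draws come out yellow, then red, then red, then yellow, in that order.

6/85

Each draw changes the counts, so multiply the conditional probabilities along the sequence:
P = 8/17 × 9/16 × 8/15 × 7/14 = 4032/57120 = 6/85.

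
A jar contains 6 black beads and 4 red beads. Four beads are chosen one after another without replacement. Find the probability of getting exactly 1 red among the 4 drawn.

One ordering (red drawn first) has probability 4/10 × 6/9 × 5/8 × 4/7 = 480/5040 = 2/21.
There are C(4,1) = 4 such orderings, each equally likely, so P = 4 × 2/21 = 8/21.

8/21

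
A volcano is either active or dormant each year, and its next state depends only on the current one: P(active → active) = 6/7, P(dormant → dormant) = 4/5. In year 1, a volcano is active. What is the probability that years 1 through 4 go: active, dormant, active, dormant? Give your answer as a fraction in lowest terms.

1/245

Year 1 is given. For each transition, use the conditional probability from the current state:
P(dormant | active) = 1/7; P(active | dormant) = 1/5; P(dormant | active) = 1/7.
P = 1/7 × 1/5 × 1/7 = 1/245.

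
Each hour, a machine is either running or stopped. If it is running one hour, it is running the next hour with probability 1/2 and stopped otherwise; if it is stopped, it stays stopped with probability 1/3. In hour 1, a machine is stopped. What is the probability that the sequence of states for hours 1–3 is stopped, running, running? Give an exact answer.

1/3

Hour 1 is given. For each transition, use the conditional probability from the current state:
P(running | stopped) = 2/3; P(running | running) = 1/2.
P = 2/3 × 1/2 = 2/6 = 1/3.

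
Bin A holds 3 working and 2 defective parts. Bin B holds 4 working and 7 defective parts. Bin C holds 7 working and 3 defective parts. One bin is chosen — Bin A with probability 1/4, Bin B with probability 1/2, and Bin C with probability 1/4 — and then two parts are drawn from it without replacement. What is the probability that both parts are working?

65/264

From Bin A: P(both working) = (3/5)(2/4) = 3/10.
From Bin B: P(both working) = (4/11)(3/10) = 6/55.
From Bin C: P(both working) = (7/10)(6/9) = 7/15.
Total probability = (1/4)(3/10) + (1/2)(6/55) + (1/4)(7/15) = 65/264.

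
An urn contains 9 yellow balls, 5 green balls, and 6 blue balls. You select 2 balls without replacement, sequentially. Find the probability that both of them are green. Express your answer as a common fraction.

1/19

P(all green) = 5/20 × 4/19 = 20/380 = 1/19.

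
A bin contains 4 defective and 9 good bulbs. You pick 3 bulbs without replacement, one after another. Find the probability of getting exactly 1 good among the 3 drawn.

One ordering (good drawn first) has probability 9/13 × 4/12 × 3/11 = 108/1716 = 9/143.
There are C(3,1) = 3 such orderings, each equally likely, so P = 3 × 9/143 = 27/143.

27/143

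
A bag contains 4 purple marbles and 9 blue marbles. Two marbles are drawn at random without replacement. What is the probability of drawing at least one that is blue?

P(no blue) = 4/13 × 3/12 = 12/156 = 1/13.
P(at least one) = 1 − 1/13 = 12/13.

12/13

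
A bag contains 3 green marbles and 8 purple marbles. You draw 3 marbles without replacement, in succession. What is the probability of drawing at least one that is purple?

P(no purple) = 3/11 × 2/10 × 1/9 = 6/990 = 1/165.
P(at least one) = 1 − 1/165 = 164/165.

164/165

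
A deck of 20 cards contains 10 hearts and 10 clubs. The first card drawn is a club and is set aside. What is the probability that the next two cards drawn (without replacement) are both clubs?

4/19

With the first card removed, 9 clubs remain out of 19.
P = 9/19 × 8/18 = 72/342 = 4/19.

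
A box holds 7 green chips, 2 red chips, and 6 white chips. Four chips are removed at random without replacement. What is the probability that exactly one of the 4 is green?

One ordering (green drawn first) has probability 7/15 × 8/14 × 7/13 × 6/12 = 2352/32760 = 14/195.
There are C(4,1) = 4 such orderings, each equally likely, so P = 4 × 14/195 = 56/195.

56/195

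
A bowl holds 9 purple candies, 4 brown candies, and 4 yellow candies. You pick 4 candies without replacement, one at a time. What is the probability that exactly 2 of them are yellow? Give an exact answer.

117/595

One ordering (yellow drawn first) has probability 4/17 × 3/16 × 13/15 × 12/14 = 1872/57120 = 39/1190.
There are C(4,2) = 6 such orderings, each equally likely, so P = 6 × 39/1190 = 117/595.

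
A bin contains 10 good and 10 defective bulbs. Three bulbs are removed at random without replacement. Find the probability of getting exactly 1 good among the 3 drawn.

15/38

One ordering (good drawn first) has probability 10/20 × 10/19 × 9/18 = 900/6840 = 5/38.
There are C(3,1) = 3 such orderings, each equally likely, so P = 3 × 5/38 = 15/38.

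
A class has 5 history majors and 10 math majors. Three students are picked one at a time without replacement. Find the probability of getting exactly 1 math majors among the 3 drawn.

20/91

One ordering (a math major drawn first) has probability 10/15 × 5/14 × 4/13 = 200/2730 = 20/273.
There are C(3,1) = 3 such orderings, each equally likely, so P = 3 × 20/273 = 20/91.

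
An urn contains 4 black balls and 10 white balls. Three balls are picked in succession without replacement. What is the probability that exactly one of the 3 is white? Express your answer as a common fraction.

15/91

One ordering (white drawn first) has probability 10/14 × 4/13 × 3/12 = 120/2184 = 5/91.
There are C(3,1) = 3 such orderings, each equally likely, so P = 3 × 5/91 = 15/91.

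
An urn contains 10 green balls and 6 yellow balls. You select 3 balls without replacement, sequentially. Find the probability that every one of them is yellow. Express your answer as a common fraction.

P(all yellow) = 6/16 × 5/15 × 4/14 = 120/3360 = 1/28.

1/28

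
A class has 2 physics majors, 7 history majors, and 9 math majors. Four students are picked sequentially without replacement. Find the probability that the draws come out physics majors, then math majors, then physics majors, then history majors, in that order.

7/4080

Chain rule:
P = 2/18 × 9/17 × 1/16 × 7/15 = 126/73440 = 7/4080.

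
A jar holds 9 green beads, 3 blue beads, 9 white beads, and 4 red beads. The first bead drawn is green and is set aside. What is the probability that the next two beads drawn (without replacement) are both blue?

1/92

With the first bead removed, 3 blue remain out of 24.
P = 3/24 × 2/23 = 6/552 = 1/92.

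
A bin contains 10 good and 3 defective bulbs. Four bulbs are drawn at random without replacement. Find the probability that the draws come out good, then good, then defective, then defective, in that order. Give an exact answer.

9/286

Each draw changes the counts, so multiply the conditional probabilities along the sequence:
P = 10/13 × 9/12 × 3/11 × 2/10 = 540/17160 = 9/286.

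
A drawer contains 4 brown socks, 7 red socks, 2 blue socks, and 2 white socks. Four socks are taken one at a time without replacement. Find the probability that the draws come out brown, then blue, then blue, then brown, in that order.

Chain rule:
P = 4/15 × 2/14 × 1/13 × 3/12 = 24/32760 = 1/1365.

1/1365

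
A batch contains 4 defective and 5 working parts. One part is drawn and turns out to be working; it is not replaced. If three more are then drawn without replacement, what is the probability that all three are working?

1/14

After the first draw, 4 of the remaining 8 parts are working.
P = 4/8 × 3/7 × 2/6 = 24/336 = 1/14.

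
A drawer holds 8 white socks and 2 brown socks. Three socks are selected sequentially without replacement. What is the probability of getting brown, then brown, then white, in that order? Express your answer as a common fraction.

1/45

Each draw changes the counts, so multiply the conditional probabilities along the sequence:
P = 2/10 × 1/9 × 8/8 = 16/720 = 1/45.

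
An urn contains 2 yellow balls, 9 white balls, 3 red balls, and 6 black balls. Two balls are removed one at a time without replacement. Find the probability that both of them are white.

P(every draw is white) = 9/20 × 8/19 = 72/380 = 18/95.

18/95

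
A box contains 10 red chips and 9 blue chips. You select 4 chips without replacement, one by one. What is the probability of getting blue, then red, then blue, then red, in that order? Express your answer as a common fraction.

Each draw changes the counts, so multiply the conditional probabilities along the sequence:
P = 9/19 × 10/18 × 8/17 × 9/16 = 6480/93024 = 45/646.

45/646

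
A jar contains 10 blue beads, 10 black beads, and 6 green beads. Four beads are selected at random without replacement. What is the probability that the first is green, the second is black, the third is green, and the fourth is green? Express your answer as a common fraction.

1/299

Multiply the probability of each draw given the previous ones:
P = 6/26 × 10/25 × 5/24 × 4/23 = 1200/358800 = 1/299.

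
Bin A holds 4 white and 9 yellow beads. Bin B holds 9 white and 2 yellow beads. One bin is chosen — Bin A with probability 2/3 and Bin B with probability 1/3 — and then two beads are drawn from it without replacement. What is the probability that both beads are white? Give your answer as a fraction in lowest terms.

From Bin A: P(both white) = (4/13)(3/12) = 1/13.
From Bin B: P(both white) = (9/11)(8/10) = 36/55.
Total probability = (2/3)(1/13) + (1/3)(36/55) = 578/2145.

578/2145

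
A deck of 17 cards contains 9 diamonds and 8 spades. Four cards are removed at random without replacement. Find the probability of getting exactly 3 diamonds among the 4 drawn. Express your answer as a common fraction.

24/85

One ordering (diamonds drawn first) has probability 9/17 × 8/16 × 7/15 × 8/14 = 4032/57120 = 6/85.
There are C(4,3) = 4 such orderings, each equally likely, so P = 4 × 6/85 = 24/85.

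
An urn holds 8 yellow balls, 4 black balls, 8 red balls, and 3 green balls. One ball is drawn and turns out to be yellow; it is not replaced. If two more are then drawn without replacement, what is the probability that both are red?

After the first draw, 8 of the remaining 22 balls are red.
P = 8/22 × 7/21 = 56/462 = 4/33.

4/33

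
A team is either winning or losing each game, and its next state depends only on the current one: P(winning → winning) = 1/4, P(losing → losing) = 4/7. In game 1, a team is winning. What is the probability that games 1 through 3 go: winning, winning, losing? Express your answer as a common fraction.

3/16

Game 1 is given. For each transition, use the conditional probability from the current state:
P(winning | winning) = 1/4; P(losing | winning) = 3/4.
P = 1/4 × 3/4 = 3/16.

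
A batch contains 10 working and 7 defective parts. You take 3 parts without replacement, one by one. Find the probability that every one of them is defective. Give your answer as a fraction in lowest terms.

7/136

P(all defective) = 7/17 × 6/16 × 5/15 = 210/4080 = 7/136.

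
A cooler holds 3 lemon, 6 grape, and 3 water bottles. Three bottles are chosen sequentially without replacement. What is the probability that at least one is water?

P(no water) = 9/12 × 8/11 × 7/10 = 504/1320 = 21/55.
P(at least one) = 1 − 21/55 = 34/55.

34/55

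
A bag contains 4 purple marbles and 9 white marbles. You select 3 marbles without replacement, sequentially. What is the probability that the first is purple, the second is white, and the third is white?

Chain rule:
P = 4/13 × 9/12 × 8/11 = 288/1716 = 24/143.

24/143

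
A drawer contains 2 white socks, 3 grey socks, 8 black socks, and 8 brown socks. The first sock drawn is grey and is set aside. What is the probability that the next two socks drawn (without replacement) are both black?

After the first draw, 8 of the remaining 20 socks are black.
P = 8/20 × 7/19 = 56/380 = 14/95.

14/95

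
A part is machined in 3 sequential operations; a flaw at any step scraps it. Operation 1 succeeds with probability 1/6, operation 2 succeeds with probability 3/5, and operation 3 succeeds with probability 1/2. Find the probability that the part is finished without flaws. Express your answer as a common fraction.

1/20

Each stage is reached only if all earlier stages succeed, so
P = 1/6 × 3/5 × 1/2 = 3/60 = 1/20.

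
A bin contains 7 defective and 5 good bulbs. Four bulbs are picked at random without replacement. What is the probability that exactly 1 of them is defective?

One ordering (defective drawn first) has probability 7/12 × 5/11 × 4/10 × 3/9 = 420/11880 = 7/198.
There are C(4,1) = 4 such orderings, each equally likely, so P = 4 × 7/198 = 14/99.

14/99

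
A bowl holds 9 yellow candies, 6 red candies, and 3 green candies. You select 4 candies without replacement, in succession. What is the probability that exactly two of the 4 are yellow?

36/85

One ordering (yellow drawn first) has probability 9/18 × 8/17 × 9/16 × 8/15 = 5184/73440 = 6/85.
There are C(4,2) = 6 such orderings, each equally likely, so P = 6 × 6/85 = 36/85.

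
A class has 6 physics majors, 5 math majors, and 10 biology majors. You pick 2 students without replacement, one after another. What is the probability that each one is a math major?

1/21

P(every draw is a math major) = 5/21 × 4/20 = 20/420 = 1/21.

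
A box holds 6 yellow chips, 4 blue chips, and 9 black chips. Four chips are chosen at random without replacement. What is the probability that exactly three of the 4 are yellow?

One ordering (yellow drawn first) has probability 6/19 × 5/18 × 4/17 × 13/16 = 1560/93024 = 65/3876.
There are C(4,3) = 4 such orderings, each equally likely, so P = 4 × 65/3876 = 65/969.

65/969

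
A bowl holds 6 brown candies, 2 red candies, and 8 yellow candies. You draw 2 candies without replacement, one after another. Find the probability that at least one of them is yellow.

P(no yellow) = 8/16 × 7/15 = 56/240 = 7/30.
P(at least one) = 1 − 7/30 = 23/30.

23/30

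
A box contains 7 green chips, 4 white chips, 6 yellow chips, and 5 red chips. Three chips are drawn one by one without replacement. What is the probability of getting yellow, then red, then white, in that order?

1/77

Multiply the probability of each draw given the previous ones:
P = 6/22 × 5/21 × 4/20 = 120/9240 = 1/77.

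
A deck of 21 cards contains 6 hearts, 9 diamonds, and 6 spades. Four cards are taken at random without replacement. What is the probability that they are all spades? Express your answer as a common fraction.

P(all spades) = 6/21 × 5/20 × 4/19 × 3/18 = 360/143640 = 1/399.

1/399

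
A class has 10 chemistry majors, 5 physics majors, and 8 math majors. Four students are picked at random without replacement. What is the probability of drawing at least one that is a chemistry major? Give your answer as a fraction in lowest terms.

P(no chemistry majors) = 13/23 × 12/22 × 11/21 × 10/20 = 17160/212520 = 13/161.
P(at least one) = 1 − 13/161 = 148/161.

148/161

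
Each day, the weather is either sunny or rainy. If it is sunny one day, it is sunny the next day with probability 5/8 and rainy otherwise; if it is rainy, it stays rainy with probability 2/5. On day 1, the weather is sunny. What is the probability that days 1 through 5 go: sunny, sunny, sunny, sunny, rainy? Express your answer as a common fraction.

375/4096

Day 1 is given. For each transition, use the conditional probability from the current state:
P(sunny | sunny) = 5/8; P(sunny | sunny) = 5/8; P(sunny | sunny) = 5/8; P(rainy | sunny) = 3/8.
P = 5/8 × 5/8 × 5/8 × 3/8 = 375/4096.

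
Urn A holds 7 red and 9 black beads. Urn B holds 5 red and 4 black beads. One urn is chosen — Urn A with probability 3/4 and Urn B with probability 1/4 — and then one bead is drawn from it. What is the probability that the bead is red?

From Urn A: P(red) = 7/16.
From Urn B: P(red) = 5/9.
Total probability = (3/4)(7/16) + (1/4)(5/9) = 269/576.

269/576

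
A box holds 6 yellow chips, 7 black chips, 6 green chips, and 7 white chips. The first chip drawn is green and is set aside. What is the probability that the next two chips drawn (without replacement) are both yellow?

With the first chip removed, 6 yellow remain out of 25.
P = 6/25 × 5/24 = 30/600 = 1/20.

1/20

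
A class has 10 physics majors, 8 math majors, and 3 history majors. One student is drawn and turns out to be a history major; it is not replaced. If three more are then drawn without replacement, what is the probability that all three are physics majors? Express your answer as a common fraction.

2/19

With the first student removed, 10 physics majors remain out of 20.
P = 10/20 × 9/19 × 8/18 = 720/6840 = 2/19.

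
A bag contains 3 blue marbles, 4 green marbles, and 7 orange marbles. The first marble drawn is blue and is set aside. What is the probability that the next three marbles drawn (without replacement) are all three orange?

35/286

With the first marble removed, 7 orange remain out of 13.
P = 7/13 × 6/12 × 5/11 = 210/1716 = 35/286.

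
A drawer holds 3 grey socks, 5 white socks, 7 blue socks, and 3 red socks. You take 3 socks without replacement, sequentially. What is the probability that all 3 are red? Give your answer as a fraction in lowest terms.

P(all red) = 3/18 × 2/17 × 1/16 = 6/4896 = 1/816.

1/816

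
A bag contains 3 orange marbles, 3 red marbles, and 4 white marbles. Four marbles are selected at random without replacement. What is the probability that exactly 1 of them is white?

One ordering (white drawn first) has probability 4/10 × 6/9 × 5/8 × 4/7 = 480/5040 = 2/21.
There are C(4,1) = 4 such orderings, each equally likely, so P = 4 × 2/21 = 8/21.

8/21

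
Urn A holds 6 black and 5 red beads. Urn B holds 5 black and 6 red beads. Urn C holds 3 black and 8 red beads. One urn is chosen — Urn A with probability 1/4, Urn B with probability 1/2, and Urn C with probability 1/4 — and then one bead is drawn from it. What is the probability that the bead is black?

19/44

From Urn A: P(black) = 6/11.
From Urn B: P(black) = 5/11.
From Urn C: P(black) = 3/11.
Total probability = (1/4)(6/11) + (1/2)(5/11) + (1/4)(3/11) = 19/44.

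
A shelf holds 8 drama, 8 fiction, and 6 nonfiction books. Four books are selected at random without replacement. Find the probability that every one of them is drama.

2/209

P(every draw is drama) = 8/22 × 7/21 × 6/20 × 5/19 = 1680/175560 = 2/209.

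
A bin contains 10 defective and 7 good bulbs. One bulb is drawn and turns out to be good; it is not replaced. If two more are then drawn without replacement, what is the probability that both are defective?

3/8

After the first draw, 10 of the remaining 16 bulbs are defective.
P = 10/16 × 9/15 = 90/240 = 3/8.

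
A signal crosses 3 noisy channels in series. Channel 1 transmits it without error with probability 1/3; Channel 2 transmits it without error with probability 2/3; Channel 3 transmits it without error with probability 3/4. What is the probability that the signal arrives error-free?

1/6

Each stage is reached only if all earlier stages succeed, so
P = 1/3 × 2/3 × 3/4 = 6/36 = 1/6.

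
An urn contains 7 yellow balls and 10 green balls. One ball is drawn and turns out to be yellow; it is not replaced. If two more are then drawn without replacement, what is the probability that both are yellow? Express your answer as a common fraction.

After the first draw, 6 of the remaining 16 balls are yellow.
P = 6/16 × 5/15 = 30/240 = 1/8.

1/8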